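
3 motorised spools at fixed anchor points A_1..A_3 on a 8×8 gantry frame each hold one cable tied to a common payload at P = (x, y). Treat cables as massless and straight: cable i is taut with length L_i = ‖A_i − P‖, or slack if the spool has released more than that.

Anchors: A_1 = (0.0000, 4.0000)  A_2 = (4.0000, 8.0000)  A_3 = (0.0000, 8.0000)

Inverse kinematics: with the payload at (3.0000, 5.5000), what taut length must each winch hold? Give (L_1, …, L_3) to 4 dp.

L_1: Δ = A_1−P = (-3.0000, -1.5000) → ‖Δ‖ = √11.2500 = 3.3541
L_2: Δ = A_2−P = (1.0000, 2.5000) → ‖Δ‖ = √7.2500 = 2.6926
L_3: Δ = A_3−P = (-3.0000, 2.5000) → ‖Δ‖ = √15.2500 = 3.9051

(3.3541, 2.6926, 3.9051)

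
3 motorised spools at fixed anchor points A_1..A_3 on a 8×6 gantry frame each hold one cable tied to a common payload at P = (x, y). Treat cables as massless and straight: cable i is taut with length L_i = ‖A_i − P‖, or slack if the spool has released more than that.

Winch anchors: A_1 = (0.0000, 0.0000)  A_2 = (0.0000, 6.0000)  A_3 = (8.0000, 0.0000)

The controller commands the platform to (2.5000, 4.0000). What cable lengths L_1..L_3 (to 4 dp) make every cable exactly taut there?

(4.7170, 3.2016, 6.8007)

L_1: Δ = A_1−P = (-2.5000, -4.0000) → ‖Δ‖ = √22.2500 = 4.7170
L_2: Δ = A_2−P = (-2.5000, 2.0000) → ‖Δ‖ = √10.2500 = 3.2016
L_3: Δ = A_3−P = (5.5000, -4.0000) → ‖Δ‖ = √46.2500 = 6.8007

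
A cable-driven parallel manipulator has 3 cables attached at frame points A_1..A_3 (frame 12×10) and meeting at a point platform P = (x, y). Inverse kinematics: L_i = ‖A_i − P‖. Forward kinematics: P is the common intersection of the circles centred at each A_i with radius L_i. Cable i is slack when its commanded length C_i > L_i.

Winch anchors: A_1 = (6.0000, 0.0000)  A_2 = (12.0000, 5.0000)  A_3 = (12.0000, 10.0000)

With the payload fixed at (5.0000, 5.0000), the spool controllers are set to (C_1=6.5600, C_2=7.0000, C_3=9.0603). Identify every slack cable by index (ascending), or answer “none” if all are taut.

cable 1: √((1.0000)²+(-5.0000)²)=5.0990, C_1=6.5600: slack
cable 2: √((7.0000)²+(0.0000)²)=7.0000, C_2=7.0000: taut
cable 3: √((7.0000)²+(5.0000)²)=8.6023, C_3=9.0603: slack

1, 3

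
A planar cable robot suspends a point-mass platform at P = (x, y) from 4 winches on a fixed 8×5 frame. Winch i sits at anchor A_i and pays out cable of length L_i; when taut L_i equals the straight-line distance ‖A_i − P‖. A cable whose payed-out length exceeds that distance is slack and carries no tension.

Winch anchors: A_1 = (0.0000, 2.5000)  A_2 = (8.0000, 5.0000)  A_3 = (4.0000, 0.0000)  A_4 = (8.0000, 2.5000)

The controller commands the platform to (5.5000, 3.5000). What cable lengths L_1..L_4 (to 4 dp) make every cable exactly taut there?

L_1: Δ = A_1−P = (-5.5000, -1.0000) → ‖Δ‖ = √31.2500 = 5.5902
L_2: Δ = A_2−P = (2.5000, 1.5000) → ‖Δ‖ = √8.5000 = 2.9155
L_3: Δ = A_3−P = (-1.5000, -3.5000) → ‖Δ‖ = √14.5000 = 3.8079
L_4: Δ = A_4−P = (2.5000, -1.0000) → ‖Δ‖ = √7.2500 = 2.6926

(5.5902, 2.9155, 3.8079, 2.6926)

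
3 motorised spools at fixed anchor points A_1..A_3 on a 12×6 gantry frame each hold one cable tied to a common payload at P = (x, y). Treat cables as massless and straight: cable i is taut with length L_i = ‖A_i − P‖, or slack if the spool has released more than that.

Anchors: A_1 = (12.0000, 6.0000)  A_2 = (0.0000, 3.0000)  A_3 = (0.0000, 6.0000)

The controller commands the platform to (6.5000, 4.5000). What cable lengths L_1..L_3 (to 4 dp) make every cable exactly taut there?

L_1: Δ = A_1−P = (5.5000, 1.5000) → ‖Δ‖ = √32.5000 = 5.7009
L_2: Δ = A_2−P = (-6.5000, -1.5000) → ‖Δ‖ = √44.5000 = 6.6708
L_3: Δ = A_3−P = (-6.5000, 1.5000) → ‖Δ‖ = √44.5000 = 6.6708

(5.7009, 6.6708, 6.6708)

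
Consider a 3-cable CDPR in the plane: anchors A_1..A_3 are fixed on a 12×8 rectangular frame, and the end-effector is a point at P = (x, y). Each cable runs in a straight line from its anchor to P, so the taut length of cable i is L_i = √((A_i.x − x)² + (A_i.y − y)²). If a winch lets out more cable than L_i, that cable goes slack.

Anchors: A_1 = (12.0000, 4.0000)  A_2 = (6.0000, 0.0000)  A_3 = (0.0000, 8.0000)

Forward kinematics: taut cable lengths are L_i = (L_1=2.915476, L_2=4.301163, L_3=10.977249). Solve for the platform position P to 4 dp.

(9.5000, 2.5000)

expand ‖A_i−P‖²=L_i² and subtract eq 1 (c_i ≔ ‖A_i‖²−L_i²)
c_1 = 144.0000+16.0000−8.5000 = 151.5000
eq1−eq2 → [12.0000  8.0000]·P = 134.0000
eq1−eq3 → [24.0000  -8.0000]·P = 208.0000
2×2 solve → P = (9.5000, 2.5000)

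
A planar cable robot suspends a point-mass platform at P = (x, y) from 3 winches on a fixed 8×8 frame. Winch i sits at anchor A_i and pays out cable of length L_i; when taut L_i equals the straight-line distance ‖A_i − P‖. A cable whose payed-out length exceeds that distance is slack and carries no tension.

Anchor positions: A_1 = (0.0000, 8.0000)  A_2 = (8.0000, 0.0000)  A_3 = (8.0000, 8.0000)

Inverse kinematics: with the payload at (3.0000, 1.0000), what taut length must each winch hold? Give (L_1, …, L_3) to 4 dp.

cable 1: Δx=-3.0000, Δy=7.0000; L_1 = √(Δx²+Δy²) = 7.6158
cable 2: Δx=5.0000, Δy=-1.0000; L_2 = √(Δx²+Δy²) = 5.0990
cable 3: Δx=5.0000, Δy=7.0000; L_3 = √(Δx²+Δy²) = 8.6023

(7.6158, 5.0990, 8.6023)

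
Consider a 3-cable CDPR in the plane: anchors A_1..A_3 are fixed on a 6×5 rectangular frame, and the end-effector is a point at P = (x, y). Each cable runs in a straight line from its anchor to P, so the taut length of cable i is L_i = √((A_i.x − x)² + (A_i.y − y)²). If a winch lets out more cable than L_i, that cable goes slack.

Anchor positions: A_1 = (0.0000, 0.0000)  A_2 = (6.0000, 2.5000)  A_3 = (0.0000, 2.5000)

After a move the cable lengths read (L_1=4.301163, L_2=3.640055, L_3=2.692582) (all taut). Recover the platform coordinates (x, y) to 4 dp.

expand ‖A_i−P‖²=L_i² and subtract eq 1 (k_i ≔ ‖A_i‖²−L_i²)
k_1 = 0.0000+0.0000−18.5000 = -18.5000
eq1−eq2 → [-12.0000  -5.0000]·P = -47.5000
eq1−eq3 → [0.0000  -5.0000]·P = -17.5000
2×2 solve → P = (2.5000, 3.5000)

(2.5000, 3.5000)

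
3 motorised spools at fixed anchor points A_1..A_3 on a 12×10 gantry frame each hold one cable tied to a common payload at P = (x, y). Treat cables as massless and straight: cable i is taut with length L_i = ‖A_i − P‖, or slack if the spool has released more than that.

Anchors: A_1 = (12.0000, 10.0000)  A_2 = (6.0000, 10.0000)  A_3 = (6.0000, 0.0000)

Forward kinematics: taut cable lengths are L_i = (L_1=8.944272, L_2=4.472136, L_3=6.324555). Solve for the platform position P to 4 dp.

each cable: (A_i−P)·(A_i−P) = L_i²; let k_i = ‖A_i‖²−L_i²
k_1 = 144.0000+100.0000−80.0000 = 164.0000
row 1: 12.0000x + 0.0000y = 48.0000  (k_2=116.0000)
row 2: 12.0000x + 20.0000y = 168.0000  (k_3=-4.0000)
Cramer on rows 1–2 → x = 4.0000, y = 6.0000

(4.0000, 6.0000)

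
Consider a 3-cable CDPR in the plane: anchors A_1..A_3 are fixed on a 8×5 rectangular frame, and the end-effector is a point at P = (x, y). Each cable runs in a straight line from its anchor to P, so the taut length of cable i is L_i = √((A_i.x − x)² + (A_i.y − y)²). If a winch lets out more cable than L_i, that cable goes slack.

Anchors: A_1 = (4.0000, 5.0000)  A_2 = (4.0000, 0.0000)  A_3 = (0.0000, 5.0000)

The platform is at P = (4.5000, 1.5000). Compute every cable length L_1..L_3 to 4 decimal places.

cable 1: Δx=-0.5000, Δy=3.5000; L_1 = √(Δx²+Δy²) = 3.5355
cable 2: Δx=-0.5000, Δy=-1.5000; L_2 = √(Δx²+Δy²) = 1.5811
cable 3: Δx=-4.5000, Δy=3.5000; L_3 = √(Δx²+Δy²) = 5.7009

(3.5355, 1.5811, 5.7009)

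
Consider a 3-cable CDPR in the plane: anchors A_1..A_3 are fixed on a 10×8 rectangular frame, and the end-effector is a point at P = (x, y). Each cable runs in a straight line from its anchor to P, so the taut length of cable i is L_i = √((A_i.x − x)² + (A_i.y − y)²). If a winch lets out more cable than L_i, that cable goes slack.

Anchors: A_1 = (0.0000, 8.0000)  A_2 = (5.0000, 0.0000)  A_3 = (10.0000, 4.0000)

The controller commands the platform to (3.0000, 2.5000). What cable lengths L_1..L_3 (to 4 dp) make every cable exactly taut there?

(6.2650, 3.2016, 7.1589)

L_1: Δ = A_1−P = (-3.0000, 5.5000) → ‖Δ‖ = √39.2500 = 6.2650
L_2: Δ = A_2−P = (2.0000, -2.5000) → ‖Δ‖ = √10.2500 = 3.2016
L_3: Δ = A_3−P = (7.0000, 1.5000) → ‖Δ‖ = √51.2500 = 7.1589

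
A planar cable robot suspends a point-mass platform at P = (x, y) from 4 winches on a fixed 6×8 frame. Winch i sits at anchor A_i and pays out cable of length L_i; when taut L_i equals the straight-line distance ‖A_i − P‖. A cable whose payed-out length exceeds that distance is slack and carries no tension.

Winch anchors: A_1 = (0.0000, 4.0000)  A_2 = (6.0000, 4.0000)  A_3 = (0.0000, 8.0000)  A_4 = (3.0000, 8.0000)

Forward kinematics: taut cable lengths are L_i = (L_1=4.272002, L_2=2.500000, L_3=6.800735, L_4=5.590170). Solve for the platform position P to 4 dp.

(4.0000, 2.5000)

circle eqns → linear via eq_j − eq_1; set k_j = A_j·A_j − L_j²
k_1 = 0.0000+16.0000−18.2500 = -2.2500
-12.0000·x + 0.0000·y = k_1−k_2 = -48.0000
0.0000·x − 8.0000·y = k_1−k_3 = -20.0000
-6.0000·x − 8.0000·y = k_1−k_4 = -44.0000
solve first two rows → x=4.0000, y=2.5000
check cable 4: ‖A_4−P‖² = 31.2500 ≈ L_4² = 31.2500 ✓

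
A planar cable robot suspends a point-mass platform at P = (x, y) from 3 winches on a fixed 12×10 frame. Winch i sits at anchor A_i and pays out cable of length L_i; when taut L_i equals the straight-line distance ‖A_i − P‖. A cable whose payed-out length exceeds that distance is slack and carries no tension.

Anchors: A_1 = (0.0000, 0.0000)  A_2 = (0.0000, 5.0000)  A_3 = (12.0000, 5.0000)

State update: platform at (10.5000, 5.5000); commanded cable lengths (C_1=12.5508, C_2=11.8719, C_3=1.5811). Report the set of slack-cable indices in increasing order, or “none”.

1, 2

cable 1: L_1 = ‖A_1−P‖ = 11.8533;  C_1 = 12.5508 → slack
cable 2: L_2 = ‖A_2−P‖ = 10.5119;  C_2 = 11.8719 → slack
cable 3: L_3 = ‖A_3−P‖ = 1.5811;  C_3 = 1.5811 → taut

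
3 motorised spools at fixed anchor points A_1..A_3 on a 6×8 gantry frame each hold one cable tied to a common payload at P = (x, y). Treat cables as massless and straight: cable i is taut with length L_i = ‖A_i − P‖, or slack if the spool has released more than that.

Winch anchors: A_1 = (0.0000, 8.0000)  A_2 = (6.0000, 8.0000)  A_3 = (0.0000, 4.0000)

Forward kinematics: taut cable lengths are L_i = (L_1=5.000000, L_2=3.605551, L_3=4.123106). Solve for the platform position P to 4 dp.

circle eqns → linear via eq_j − eq_1; set c_j = A_j·A_j − L_j²
c_1 = 0.0000+64.0000−25.0000 = 39.0000
-12.0000·x + 0.0000·y = c_1−c_2 = -48.0000
0.0000·x + 8.0000·y = c_1−c_3 = 40.0000
solve first two rows → x=4.0000, y=5.0000

(4.0000, 5.0000)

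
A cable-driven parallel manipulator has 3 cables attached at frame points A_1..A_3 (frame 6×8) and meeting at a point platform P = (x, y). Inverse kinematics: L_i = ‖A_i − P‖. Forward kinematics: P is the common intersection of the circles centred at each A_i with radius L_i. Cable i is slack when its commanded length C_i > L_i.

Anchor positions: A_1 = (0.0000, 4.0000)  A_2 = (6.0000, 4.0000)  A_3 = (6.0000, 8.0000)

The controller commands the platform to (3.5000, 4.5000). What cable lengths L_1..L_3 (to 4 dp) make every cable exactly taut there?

(3.5355, 2.5495, 4.3012)

L_1: Δ = A_1−P = (-3.5000, -0.5000) → ‖Δ‖ = √12.5000 = 3.5355
L_2: Δ = A_2−P = (2.5000, -0.5000) → ‖Δ‖ = √6.5000 = 2.5495
L_3: Δ = A_3−P = (2.5000, 3.5000) → ‖Δ‖ = √18.5000 = 4.3012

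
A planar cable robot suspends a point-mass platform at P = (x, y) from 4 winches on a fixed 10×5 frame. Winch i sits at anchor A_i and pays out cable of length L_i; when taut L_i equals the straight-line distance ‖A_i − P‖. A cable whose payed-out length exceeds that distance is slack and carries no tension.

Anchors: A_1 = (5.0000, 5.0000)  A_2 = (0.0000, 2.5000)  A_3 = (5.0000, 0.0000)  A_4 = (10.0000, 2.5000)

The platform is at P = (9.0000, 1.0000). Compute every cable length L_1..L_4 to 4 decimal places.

L_1 = √((5.0000−9.0000)² + (5.0000−1.0000)²) = 5.6569
L_2 = √((0.0000−9.0000)² + (2.5000−1.0000)²) = 9.1241
L_3 = √((5.0000−9.0000)² + (0.0000−1.0000)²) = 4.1231
L_4 = √((10.0000−9.0000)² + (2.5000−1.0000)²) = 1.8028

(5.6569, 9.1241, 4.1231, 1.8028)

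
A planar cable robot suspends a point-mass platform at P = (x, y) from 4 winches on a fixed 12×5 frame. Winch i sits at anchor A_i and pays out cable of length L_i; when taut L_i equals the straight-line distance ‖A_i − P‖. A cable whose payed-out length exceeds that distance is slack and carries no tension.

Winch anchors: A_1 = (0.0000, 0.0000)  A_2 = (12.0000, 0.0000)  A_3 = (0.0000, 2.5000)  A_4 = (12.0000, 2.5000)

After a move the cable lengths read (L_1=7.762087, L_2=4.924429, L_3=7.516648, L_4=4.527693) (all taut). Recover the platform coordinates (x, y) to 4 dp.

(7.5000, 2.0000)

circle eqns → linear via eq_j − eq_1; set q_j = A_j·A_j − L_j²
q_1 = 0.0000+0.0000−60.2500 = -60.2500
-24.0000·x + 0.0000·y = q_1−q_2 = -180.0000
0.0000·x − 5.0000·y = q_1−q_3 = -10.0000
-24.0000·x − 5.0000·y = q_1−q_4 = -190.0000
solve first two rows → x=7.5000, y=2.0000
check cable 4: ‖A_4−P‖² = 20.5000 ≈ L_4² = 20.5000 ✓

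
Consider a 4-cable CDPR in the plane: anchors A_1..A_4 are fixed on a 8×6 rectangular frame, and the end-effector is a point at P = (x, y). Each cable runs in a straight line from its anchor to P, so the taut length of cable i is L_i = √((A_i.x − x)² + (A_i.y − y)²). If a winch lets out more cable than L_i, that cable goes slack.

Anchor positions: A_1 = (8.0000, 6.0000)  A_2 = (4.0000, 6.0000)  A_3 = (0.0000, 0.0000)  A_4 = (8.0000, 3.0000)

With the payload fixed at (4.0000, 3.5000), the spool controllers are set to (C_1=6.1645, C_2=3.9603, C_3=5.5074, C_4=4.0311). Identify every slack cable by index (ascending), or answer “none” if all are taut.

i=1: geometric 4.7170 vs commanded 6.1645 ⇒ slack
i=2: geometric 2.5000 vs commanded 3.9603 ⇒ slack
i=3: geometric 5.3151 vs commanded 5.5074 ⇒ slack
i=4: geometric 4.0311 vs commanded 4.0311 ⇒ taut

1, 2, 3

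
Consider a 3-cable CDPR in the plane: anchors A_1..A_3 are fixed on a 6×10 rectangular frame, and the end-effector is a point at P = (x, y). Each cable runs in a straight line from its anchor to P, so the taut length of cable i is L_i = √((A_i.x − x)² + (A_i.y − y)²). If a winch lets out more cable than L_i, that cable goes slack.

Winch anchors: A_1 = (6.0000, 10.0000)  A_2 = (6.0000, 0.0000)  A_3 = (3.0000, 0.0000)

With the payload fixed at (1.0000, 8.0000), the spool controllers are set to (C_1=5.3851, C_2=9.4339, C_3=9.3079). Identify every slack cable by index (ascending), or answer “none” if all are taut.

3

i=1: geometric 5.3852 vs commanded 5.3851 ⇒ taut
i=2: geometric 9.4340 vs commanded 9.4339 ⇒ taut
i=3: geometric 8.2462 vs commanded 9.3079 ⇒ slack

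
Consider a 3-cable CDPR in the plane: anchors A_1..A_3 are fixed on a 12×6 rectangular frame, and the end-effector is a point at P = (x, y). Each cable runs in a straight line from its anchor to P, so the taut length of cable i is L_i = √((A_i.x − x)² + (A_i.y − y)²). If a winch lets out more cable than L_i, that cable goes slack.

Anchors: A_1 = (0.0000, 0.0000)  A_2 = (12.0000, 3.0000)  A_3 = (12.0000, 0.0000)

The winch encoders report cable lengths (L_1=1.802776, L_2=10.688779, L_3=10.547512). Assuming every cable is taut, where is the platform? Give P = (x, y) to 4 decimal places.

(1.5000, 1.0000)

circle eqns → linear via eq_j − eq_1; set c_j = A_j·A_j − L_j²
c_1 = 0.0000+0.0000−3.2500 = -3.2500
-24.0000·x − 6.0000·y = c_1−c_2 = -42.0000
-24.0000·x + 0.0000·y = c_1−c_3 = -36.0000
solve first two rows → x=1.5000, y=1.0000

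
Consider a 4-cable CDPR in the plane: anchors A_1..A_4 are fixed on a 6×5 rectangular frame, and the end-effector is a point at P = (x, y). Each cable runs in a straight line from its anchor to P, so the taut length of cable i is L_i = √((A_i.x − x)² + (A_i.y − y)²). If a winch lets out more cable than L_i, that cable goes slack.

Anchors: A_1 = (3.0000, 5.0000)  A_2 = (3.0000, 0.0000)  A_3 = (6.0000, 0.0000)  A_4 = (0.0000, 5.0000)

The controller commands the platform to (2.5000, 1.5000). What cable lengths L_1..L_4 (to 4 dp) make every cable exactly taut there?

cable 1: Δx=0.5000, Δy=3.5000; L_1 = √(Δx²+Δy²) = 3.5355
cable 2: Δx=0.5000, Δy=-1.5000; L_2 = √(Δx²+Δy²) = 1.5811
cable 3: Δx=3.5000, Δy=-1.5000; L_3 = √(Δx²+Δy²) = 3.8079
cable 4: Δx=-2.5000, Δy=3.5000; L_4 = √(Δx²+Δy²) = 4.3012

(3.5355, 1.5811, 3.8079, 4.3012)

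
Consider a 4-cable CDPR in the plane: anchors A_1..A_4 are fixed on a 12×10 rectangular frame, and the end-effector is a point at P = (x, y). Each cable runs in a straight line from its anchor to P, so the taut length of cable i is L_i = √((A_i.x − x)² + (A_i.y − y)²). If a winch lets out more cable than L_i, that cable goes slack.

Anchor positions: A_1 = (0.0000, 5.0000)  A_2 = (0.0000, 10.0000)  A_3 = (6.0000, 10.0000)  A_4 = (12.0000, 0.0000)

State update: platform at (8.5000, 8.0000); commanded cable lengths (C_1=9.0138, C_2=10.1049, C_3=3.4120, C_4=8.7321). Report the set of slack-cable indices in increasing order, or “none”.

cable 1: L_1 = ‖A_1−P‖ = 9.0139;  C_1 = 9.0138 → taut
cable 2: L_2 = ‖A_2−P‖ = 8.7321;  C_2 = 10.1049 → slack
cable 3: L_3 = ‖A_3−P‖ = 3.2016;  C_3 = 3.4120 → slack
cable 4: L_4 = ‖A_4−P‖ = 8.7321;  C_4 = 8.7321 → taut

2, 3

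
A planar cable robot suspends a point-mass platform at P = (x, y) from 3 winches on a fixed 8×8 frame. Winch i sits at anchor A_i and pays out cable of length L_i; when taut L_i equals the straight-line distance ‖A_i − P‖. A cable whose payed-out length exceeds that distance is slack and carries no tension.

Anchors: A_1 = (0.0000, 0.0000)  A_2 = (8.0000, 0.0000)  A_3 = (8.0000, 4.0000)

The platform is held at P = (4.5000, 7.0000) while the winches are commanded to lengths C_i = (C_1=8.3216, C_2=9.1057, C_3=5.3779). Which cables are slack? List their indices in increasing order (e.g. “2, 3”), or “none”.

i=1: geometric 8.3217 vs commanded 8.3216 ⇒ taut
i=2: geometric 7.8262 vs commanded 9.1057 ⇒ slack
i=3: geometric 4.6098 vs commanded 5.3779 ⇒ slack

2, 3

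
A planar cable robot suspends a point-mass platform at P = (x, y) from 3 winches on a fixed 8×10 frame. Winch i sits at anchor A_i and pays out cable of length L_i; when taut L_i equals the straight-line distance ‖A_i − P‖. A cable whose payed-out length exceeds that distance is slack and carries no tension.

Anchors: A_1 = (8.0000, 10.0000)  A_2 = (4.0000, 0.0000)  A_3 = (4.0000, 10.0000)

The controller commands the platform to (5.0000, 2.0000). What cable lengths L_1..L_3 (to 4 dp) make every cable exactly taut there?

L_1 = √((8.0000−5.0000)² + (10.0000−2.0000)²) = 8.5440
L_2 = √((4.0000−5.0000)² + (0.0000−2.0000)²) = 2.2361
L_3 = √((4.0000−5.0000)² + (10.0000−2.0000)²) = 8.0623

(8.5440, 2.2361, 8.0623)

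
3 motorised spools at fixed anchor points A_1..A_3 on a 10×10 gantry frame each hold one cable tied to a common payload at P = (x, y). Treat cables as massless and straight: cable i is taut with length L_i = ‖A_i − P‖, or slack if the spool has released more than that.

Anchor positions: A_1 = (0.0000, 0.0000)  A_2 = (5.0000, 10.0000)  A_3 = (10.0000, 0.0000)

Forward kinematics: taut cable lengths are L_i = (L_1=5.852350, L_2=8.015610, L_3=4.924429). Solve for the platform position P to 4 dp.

(5.5000, 2.0000)

expand ‖A_i−P‖²=L_i² and subtract eq 1 (c_i ≔ ‖A_i‖²−L_i²)
c_1 = 0.0000+0.0000−34.2500 = -34.2500
eq1−eq2 → [-10.0000  -20.0000]·P = -95.0000
eq1−eq3 → [-20.0000  0.0000]·P = -110.0000
2×2 solve → P = (5.5000, 2.0000)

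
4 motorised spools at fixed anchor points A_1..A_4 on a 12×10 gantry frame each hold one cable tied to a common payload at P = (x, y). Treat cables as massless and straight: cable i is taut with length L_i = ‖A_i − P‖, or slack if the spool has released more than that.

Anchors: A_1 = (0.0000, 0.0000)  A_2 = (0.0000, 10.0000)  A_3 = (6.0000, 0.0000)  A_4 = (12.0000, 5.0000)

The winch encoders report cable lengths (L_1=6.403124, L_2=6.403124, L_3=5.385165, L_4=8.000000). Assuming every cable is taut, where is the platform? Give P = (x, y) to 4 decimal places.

expand ‖A_i−P‖²=L_i² and subtract eq 1 (q_i ≔ ‖A_i‖²−L_i²)
q_1 = 0.0000+0.0000−41.0000 = -41.0000
eq1−eq2 → [0.0000  -20.0000]·P = -100.0000
eq1−eq3 → [-12.0000  0.0000]·P = -48.0000
eq1−eq4 → [-24.0000  -10.0000]·P = -146.0000
2×2 solve → P = (4.0000, 5.0000)
check cable 4: ‖A_4−P‖² = 64.0000 ≈ L_4² = 64.0000 ✓

(4.0000, 5.0000)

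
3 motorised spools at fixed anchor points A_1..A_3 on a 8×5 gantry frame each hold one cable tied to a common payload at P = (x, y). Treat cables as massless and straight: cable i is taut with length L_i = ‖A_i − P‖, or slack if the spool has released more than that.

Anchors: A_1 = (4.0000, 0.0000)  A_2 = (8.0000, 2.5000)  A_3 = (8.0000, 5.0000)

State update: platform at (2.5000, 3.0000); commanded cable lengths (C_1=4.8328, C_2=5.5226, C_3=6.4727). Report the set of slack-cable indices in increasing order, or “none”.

1, 3

cable 1: L_1 = ‖A_1−P‖ = 3.3541;  C_1 = 4.8328 → slack
cable 2: L_2 = ‖A_2−P‖ = 5.5227;  C_2 = 5.5226 → taut
cable 3: L_3 = ‖A_3−P‖ = 5.8523;  C_3 = 6.4727 → slack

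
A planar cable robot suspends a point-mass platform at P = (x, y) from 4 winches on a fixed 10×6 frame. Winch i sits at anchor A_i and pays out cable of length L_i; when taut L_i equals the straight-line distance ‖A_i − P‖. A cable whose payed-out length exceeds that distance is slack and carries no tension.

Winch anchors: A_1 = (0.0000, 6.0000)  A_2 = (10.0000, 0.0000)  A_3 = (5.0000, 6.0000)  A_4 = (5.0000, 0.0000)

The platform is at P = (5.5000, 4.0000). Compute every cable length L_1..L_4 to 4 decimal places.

(5.8523, 6.0208, 2.0616, 4.0311)

cable 1: Δx=-5.5000, Δy=2.0000; L_1 = √(Δx²+Δy²) = 5.8523
cable 2: Δx=4.5000, Δy=-4.0000; L_2 = √(Δx²+Δy²) = 6.0208
cable 3: Δx=-0.5000, Δy=2.0000; L_3 = √(Δx²+Δy²) = 2.0616
cable 4: Δx=-0.5000, Δy=-4.0000; L_4 = √(Δx²+Δy²) = 4.0311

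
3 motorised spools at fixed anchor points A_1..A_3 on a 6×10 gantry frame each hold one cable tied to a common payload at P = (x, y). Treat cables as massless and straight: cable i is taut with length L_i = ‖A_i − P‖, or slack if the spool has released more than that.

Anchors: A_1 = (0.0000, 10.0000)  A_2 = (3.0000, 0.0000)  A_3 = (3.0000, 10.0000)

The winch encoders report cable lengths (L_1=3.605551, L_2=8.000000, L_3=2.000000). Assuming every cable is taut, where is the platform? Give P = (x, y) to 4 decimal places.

(3.0000, 8.0000)

circle eqns → linear via eq_j − eq_1; set q_j = A_j·A_j − L_j²
q_1 = 0.0000+100.0000−13.0000 = 87.0000
-6.0000·x + 20.0000·y = q_1−q_2 = 142.0000
-6.0000·x + 0.0000·y = q_1−q_3 = -18.0000
solve first two rows → x=3.0000, y=8.0000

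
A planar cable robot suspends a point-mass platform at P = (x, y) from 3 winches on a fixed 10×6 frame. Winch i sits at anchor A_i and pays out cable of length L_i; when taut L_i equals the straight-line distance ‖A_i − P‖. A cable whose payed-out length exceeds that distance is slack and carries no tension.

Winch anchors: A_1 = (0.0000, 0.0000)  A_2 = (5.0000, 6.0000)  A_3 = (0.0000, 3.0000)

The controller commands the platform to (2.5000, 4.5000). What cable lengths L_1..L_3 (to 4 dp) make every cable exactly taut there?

(5.1478, 2.9155, 2.9155)

L_1 = √((0.0000−2.5000)² + (0.0000−4.5000)²) = 5.1478
L_2 = √((5.0000−2.5000)² + (6.0000−4.5000)²) = 2.9155
L_3 = √((0.0000−2.5000)² + (3.0000−4.5000)²) = 2.9155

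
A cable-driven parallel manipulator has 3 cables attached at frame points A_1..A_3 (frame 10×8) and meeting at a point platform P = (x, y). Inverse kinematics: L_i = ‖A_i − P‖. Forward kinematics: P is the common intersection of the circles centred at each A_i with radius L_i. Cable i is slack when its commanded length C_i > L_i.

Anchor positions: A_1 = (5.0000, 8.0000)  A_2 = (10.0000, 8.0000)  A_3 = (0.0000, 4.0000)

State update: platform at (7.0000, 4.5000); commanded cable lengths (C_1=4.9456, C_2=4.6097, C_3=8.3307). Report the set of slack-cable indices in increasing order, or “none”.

i=1: geometric 4.0311 vs commanded 4.9456 ⇒ slack
i=2: geometric 4.6098 vs commanded 4.6097 ⇒ taut
i=3: geometric 7.0178 vs commanded 8.3307 ⇒ slack

1, 3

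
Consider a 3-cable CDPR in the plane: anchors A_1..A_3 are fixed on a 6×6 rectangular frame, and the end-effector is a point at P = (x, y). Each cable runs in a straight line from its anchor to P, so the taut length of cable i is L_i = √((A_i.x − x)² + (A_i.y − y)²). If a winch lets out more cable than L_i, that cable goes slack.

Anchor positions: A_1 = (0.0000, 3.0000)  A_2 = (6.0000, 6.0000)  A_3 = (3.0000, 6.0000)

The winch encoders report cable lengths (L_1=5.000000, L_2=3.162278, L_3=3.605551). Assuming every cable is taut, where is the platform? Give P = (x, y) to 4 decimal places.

(5.0000, 3.0000)

expand ‖A_i−P‖²=L_i² and subtract eq 1 (c_i ≔ ‖A_i‖²−L_i²)
c_1 = 0.0000+9.0000−25.0000 = -16.0000
eq1−eq2 → [-12.0000  -6.0000]·P = -78.0000
eq1−eq3 → [-6.0000  -6.0000]·P = -48.0000
2×2 solve → P = (5.0000, 3.0000)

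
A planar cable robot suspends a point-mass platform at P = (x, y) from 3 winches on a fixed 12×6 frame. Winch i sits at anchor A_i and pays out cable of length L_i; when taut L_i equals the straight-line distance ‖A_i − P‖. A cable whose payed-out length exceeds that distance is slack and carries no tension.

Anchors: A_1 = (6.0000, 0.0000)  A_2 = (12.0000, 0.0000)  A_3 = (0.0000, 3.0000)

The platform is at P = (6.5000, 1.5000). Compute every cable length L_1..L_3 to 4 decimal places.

cable 1: Δx=-0.5000, Δy=-1.5000; L_1 = √(Δx²+Δy²) = 1.5811
cable 2: Δx=5.5000, Δy=-1.5000; L_2 = √(Δx²+Δy²) = 5.7009
cable 3: Δx=-6.5000, Δy=1.5000; L_3 = √(Δx²+Δy²) = 6.6708

(1.5811, 5.7009, 6.6708)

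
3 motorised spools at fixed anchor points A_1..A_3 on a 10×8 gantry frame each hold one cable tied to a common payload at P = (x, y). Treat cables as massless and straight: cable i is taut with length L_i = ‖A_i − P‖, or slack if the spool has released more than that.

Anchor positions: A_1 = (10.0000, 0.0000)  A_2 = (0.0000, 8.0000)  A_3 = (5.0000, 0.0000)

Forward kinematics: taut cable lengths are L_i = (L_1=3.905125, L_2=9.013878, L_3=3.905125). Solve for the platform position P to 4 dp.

expand ‖A_i−P‖²=L_i² and subtract eq 1 (c_i ≔ ‖A_i‖²−L_i²)
c_1 = 100.0000+0.0000−15.2500 = 84.7500
eq1−eq2 → [20.0000  -16.0000]·P = 102.0000
eq1−eq3 → [10.0000  0.0000]·P = 75.0000
2×2 solve → P = (7.5000, 3.0000)

(7.5000, 3.0000)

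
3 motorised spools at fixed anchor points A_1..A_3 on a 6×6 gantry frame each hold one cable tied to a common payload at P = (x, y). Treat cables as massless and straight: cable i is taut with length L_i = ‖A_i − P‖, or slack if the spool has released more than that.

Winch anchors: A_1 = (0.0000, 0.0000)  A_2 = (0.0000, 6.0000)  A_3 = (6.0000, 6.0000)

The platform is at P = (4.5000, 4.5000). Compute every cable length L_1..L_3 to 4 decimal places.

L_1 = √((0.0000−4.5000)² + (0.0000−4.5000)²) = 6.3640
L_2 = √((0.0000−4.5000)² + (6.0000−4.5000)²) = 4.7434
L_3 = √((6.0000−4.5000)² + (6.0000−4.5000)²) = 2.1213

(6.3640, 4.7434, 2.1213)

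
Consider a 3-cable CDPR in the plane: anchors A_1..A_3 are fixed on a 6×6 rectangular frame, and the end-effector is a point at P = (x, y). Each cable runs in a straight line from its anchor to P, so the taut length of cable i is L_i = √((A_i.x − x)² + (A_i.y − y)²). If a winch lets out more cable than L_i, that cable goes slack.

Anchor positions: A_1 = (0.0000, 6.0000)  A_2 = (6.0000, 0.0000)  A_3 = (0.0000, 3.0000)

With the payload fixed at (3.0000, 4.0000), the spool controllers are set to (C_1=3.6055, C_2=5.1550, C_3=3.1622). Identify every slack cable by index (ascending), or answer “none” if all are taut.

cable 1: √((-3.0000)²+(2.0000)²)=3.6056, C_1=3.6055: taut
cable 2: √((3.0000)²+(-4.0000)²)=5.0000, C_2=5.1550: slack
cable 3: √((-3.0000)²+(-1.0000)²)=3.1623, C_3=3.1622: taut

2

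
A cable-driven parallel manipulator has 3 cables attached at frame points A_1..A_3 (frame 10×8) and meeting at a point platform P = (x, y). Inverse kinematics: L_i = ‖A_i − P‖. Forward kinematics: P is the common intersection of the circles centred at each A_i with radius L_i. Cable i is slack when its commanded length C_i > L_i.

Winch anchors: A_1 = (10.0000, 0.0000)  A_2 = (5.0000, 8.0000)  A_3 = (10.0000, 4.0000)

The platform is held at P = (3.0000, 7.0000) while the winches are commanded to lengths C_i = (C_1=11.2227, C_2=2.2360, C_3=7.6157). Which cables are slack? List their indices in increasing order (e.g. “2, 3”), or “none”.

cable 1: L_1 = ‖A_1−P‖ = 9.8995;  C_1 = 11.2227 → slack
cable 2: L_2 = ‖A_2−P‖ = 2.2361;  C_2 = 2.2360 → taut
cable 3: L_3 = ‖A_3−P‖ = 7.6158;  C_3 = 7.6157 → taut

1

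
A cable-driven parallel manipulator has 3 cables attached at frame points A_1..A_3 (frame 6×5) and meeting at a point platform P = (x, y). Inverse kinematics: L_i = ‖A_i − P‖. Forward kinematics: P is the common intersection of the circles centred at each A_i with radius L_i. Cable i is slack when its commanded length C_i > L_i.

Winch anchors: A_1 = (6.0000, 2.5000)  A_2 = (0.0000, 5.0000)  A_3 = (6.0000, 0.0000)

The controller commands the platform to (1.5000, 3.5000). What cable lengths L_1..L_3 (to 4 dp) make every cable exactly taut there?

cable 1: Δx=4.5000, Δy=-1.0000; L_1 = √(Δx²+Δy²) = 4.6098
cable 2: Δx=-1.5000, Δy=1.5000; L_2 = √(Δx²+Δy²) = 2.1213
cable 3: Δx=4.5000, Δy=-3.5000; L_3 = √(Δx²+Δy²) = 5.7009

(4.6098, 2.1213, 5.7009)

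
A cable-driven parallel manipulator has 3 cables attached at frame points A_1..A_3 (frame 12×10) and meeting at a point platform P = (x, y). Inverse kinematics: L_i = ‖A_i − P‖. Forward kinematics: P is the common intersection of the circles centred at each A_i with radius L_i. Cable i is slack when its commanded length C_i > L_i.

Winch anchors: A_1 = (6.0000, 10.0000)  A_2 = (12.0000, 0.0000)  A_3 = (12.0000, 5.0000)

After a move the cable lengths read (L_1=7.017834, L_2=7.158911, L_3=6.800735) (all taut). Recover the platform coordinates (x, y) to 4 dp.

(5.5000, 3.0000)

circle eqns → linear via eq_j − eq_1; set c_j = A_j·A_j − L_j²
c_1 = 36.0000+100.0000−49.2500 = 86.7500
-12.0000·x + 20.0000·y = c_1−c_2 = -6.0000
-12.0000·x + 10.0000·y = c_1−c_3 = -36.0000
solve first two rows → x=5.5000, y=3.0000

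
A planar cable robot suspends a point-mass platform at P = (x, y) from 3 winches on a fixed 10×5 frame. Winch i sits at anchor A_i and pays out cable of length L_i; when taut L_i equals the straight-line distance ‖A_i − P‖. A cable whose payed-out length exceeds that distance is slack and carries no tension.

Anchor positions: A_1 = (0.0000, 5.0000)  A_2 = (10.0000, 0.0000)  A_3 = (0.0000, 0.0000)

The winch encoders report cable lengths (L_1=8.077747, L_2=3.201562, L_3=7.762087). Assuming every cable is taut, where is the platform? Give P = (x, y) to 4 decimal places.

(7.5000, 2.0000)

each cable: (A_i−P)·(A_i−P) = L_i²; let q_i = ‖A_i‖²−L_i²
q_1 = 0.0000+25.0000−65.2500 = -40.2500
row 1: -20.0000x + 10.0000y = -130.0000  (q_2=89.7500)
row 2: 0.0000x + 10.0000y = 20.0000  (q_3=-60.2500)
Cramer on rows 1–2 → x = 7.5000, y = 2.0000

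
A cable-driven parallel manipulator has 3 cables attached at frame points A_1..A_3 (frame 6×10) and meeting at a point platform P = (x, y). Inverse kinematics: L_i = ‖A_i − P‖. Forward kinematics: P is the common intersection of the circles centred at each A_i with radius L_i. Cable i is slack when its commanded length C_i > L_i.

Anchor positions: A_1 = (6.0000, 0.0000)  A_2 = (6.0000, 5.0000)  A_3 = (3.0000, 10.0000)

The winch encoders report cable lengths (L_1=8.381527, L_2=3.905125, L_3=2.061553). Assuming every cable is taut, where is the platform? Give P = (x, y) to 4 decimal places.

(3.5000, 8.0000)

circle eqns → linear via eq_j − eq_1; set q_j = A_j·A_j − L_j²
q_1 = 36.0000+0.0000−70.2500 = -34.2500
0.0000·x − 10.0000·y = q_1−q_2 = -80.0000
6.0000·x − 20.0000·y = q_1−q_3 = -139.0000
solve first two rows → x=3.5000, y=8.0000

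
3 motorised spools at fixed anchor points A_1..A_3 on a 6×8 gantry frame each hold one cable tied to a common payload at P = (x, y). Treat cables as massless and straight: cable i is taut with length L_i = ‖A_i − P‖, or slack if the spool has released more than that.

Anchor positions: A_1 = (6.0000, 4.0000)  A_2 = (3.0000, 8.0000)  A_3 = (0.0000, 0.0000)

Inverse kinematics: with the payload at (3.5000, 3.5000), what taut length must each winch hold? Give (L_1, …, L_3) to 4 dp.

(2.5495, 4.5277, 4.9497)

cable 1: Δx=2.5000, Δy=0.5000; L_1 = √(Δx²+Δy²) = 2.5495
cable 2: Δx=-0.5000, Δy=4.5000; L_2 = √(Δx²+Δy²) = 4.5277
cable 3: Δx=-3.5000, Δy=-3.5000; L_3 = √(Δx²+Δy²) = 4.9497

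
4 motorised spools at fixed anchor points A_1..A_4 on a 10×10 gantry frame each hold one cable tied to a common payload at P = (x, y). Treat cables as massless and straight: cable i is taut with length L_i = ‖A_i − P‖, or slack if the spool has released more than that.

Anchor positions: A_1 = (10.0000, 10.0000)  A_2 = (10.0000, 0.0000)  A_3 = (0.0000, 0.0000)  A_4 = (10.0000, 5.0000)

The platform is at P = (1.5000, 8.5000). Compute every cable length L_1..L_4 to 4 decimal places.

(8.6313, 12.0208, 8.6313, 9.1924)

cable 1: Δx=8.5000, Δy=1.5000; L_1 = √(Δx²+Δy²) = 8.6313
cable 2: Δx=8.5000, Δy=-8.5000; L_2 = √(Δx²+Δy²) = 12.0208
cable 3: Δx=-1.5000, Δy=-8.5000; L_3 = √(Δx²+Δy²) = 8.6313
cable 4: Δx=8.5000, Δy=-3.5000; L_4 = √(Δx²+Δy²) = 9.1924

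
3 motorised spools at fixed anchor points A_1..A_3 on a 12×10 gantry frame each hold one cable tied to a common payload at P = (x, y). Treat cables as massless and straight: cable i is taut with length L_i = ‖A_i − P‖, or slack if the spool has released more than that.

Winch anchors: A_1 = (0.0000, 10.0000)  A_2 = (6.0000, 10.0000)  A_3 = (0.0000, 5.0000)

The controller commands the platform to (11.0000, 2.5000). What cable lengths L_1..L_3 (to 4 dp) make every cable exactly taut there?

(13.3135, 9.0139, 11.2805)

L_1: Δ = A_1−P = (-11.0000, 7.5000) → ‖Δ‖ = √177.2500 = 13.3135
L_2: Δ = A_2−P = (-5.0000, 7.5000) → ‖Δ‖ = √81.2500 = 9.0139
L_3: Δ = A_3−P = (-11.0000, 2.5000) → ‖Δ‖ = √127.2500 = 11.2805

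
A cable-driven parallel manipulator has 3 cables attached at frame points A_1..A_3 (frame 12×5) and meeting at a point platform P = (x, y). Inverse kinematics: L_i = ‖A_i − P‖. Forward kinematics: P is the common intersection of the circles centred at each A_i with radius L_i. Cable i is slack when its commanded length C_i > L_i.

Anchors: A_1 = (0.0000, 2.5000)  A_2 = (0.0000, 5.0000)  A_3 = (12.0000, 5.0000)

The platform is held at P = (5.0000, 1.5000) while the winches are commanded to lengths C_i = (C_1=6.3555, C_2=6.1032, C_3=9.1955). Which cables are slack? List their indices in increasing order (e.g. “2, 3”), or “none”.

1, 3

cable 1: √((-5.0000)²+(1.0000)²)=5.0990, C_1=6.3555: slack
cable 2: √((-5.0000)²+(3.5000)²)=6.1033, C_2=6.1032: taut
cable 3: √((7.0000)²+(3.5000)²)=7.8262, C_3=9.1955: slack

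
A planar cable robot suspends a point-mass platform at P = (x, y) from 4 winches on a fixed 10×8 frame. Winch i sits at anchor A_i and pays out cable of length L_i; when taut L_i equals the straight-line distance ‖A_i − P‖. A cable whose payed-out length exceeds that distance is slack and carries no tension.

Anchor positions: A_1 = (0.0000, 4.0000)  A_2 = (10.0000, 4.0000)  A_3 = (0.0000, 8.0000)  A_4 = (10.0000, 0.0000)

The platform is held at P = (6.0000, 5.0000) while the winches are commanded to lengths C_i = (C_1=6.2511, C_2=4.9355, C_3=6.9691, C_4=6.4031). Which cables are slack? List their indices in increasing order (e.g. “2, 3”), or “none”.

cable 1: L_1 = ‖A_1−P‖ = 6.0828;  C_1 = 6.2511 → slack
cable 2: L_2 = ‖A_2−P‖ = 4.1231;  C_2 = 4.9355 → slack
cable 3: L_3 = ‖A_3−P‖ = 6.7082;  C_3 = 6.9691 → slack
cable 4: L_4 = ‖A_4−P‖ = 6.4031;  C_4 = 6.4031 → taut

1, 2, 3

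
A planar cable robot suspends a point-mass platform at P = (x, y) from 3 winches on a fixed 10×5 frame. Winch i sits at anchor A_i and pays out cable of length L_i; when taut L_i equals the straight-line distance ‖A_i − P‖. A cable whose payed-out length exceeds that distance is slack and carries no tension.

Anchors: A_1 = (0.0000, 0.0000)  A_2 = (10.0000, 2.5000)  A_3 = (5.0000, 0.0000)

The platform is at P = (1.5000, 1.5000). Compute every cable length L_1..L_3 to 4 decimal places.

L_1: Δ = A_1−P = (-1.5000, -1.5000) → ‖Δ‖ = √4.5000 = 2.1213
L_2: Δ = A_2−P = (8.5000, 1.0000) → ‖Δ‖ = √73.2500 = 8.5586
L_3: Δ = A_3−P = (3.5000, -1.5000) → ‖Δ‖ = √14.5000 = 3.8079

(2.1213, 8.5586, 3.8079)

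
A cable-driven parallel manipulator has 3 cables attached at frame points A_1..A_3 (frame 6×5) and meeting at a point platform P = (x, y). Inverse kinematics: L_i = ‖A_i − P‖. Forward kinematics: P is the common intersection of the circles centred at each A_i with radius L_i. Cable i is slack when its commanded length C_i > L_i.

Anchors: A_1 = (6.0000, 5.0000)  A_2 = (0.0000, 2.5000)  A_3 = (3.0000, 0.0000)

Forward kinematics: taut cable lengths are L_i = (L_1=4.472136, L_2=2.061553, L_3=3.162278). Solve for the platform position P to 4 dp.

expand ‖A_i−P‖²=L_i² and subtract eq 1 (q_i ≔ ‖A_i‖²−L_i²)
q_1 = 36.0000+25.0000−20.0000 = 41.0000
eq1−eq2 → [12.0000  5.0000]·P = 39.0000
eq1−eq3 → [6.0000  10.0000]·P = 42.0000
2×2 solve → P = (2.0000, 3.0000)

(2.0000, 3.0000)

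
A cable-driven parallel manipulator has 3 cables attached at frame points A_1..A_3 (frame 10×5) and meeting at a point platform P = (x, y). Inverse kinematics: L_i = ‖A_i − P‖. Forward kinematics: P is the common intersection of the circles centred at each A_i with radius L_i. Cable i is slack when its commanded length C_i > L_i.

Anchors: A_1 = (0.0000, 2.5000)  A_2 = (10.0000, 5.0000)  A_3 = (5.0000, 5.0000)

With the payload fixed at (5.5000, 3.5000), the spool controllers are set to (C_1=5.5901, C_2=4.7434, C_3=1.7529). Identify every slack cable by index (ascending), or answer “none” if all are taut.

cable 1: L_1 = ‖A_1−P‖ = 5.5902;  C_1 = 5.5901 → taut
cable 2: L_2 = ‖A_2−P‖ = 4.7434;  C_2 = 4.7434 → taut
cable 3: L_3 = ‖A_3−P‖ = 1.5811;  C_3 = 1.7529 → slack

3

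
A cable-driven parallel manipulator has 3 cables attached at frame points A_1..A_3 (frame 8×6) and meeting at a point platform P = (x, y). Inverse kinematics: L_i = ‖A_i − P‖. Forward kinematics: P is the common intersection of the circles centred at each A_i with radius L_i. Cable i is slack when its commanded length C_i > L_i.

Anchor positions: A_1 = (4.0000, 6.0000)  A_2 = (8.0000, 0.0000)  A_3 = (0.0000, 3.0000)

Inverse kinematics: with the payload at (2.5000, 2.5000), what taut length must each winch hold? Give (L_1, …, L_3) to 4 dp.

L_1 = √((4.0000−2.5000)² + (6.0000−2.5000)²) = 3.8079
L_2 = √((8.0000−2.5000)² + (0.0000−2.5000)²) = 6.0415
L_3 = √((0.0000−2.5000)² + (3.0000−2.5000)²) = 2.5495

(3.8079, 6.0415, 2.5495)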